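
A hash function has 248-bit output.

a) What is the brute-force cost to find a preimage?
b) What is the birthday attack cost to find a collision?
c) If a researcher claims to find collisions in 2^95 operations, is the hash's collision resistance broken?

Step 1: Preimage resistance requires brute-force of 2^248 operations.
Step 2: Collision resistance (birthday bound) = 2^(248/2) = 2^124.
Step 3: The claimed attack costs 2^95 operations.
Step 4: Since 2^95 < 2^124, the claimed attack beats the generic birthday bound, so collision resistance is broken.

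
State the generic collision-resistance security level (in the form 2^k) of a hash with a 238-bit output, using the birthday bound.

Step 1: The birthday paradox gives collision probability ~50% after sqrt(2^n) = 2^(n/2) hashes.
Step 2: For 238-bit output: 2^(238/2) = 2^119.
Step 3: Approximately 2^119 hash computations needed.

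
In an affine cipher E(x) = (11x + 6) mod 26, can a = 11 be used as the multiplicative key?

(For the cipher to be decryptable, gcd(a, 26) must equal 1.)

Step 1: Compute gcd(11, 26).
Step 2: gcd(11, 26) = 1.
Since gcd = 1, 11 is coprime with 26, so it is a valid key.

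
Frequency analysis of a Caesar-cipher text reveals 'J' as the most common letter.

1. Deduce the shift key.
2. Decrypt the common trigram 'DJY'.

Step 1: In English, 'E' is the most frequent letter (12.7%).
Step 2: The most frequent ciphertext letter is 'J' (position 9).
Step 3: Shift = (9 - 4) mod 26 = 5.
Step 4: Decrypt 'DJY' by shifting back 5:
  D -> Y
  J -> E
  Y -> T
Step 5: 'DJY' decrypts to 'YET'.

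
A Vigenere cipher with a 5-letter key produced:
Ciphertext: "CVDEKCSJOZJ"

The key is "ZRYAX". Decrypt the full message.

Step 1: Key 'ZRYAX' has length 5. Extended key: ZRYAXZRYAXZ
Step 2: Decrypt each position:
  C(2) - Z(25) = 3 = D
  V(21) - R(17) = 4 = E
  D(3) - Y(24) = 5 = F
  E(4) - A(0) = 4 = E
  K(10) - X(23) = 13 = N
  C(2) - Z(25) = 3 = D
  S(18) - R(17) = 1 = B
  J(9) - Y(24) = 11 = L
  O(14) - A(0) = 14 = O
  Z(25) - X(23) = 2 = C
  J(9) - Z(25) = 10 = K
Plaintext: DEFENDBLOCK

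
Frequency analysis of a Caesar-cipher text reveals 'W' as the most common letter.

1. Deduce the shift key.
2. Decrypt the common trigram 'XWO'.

Step 1: In English, 'E' is the most frequent letter (12.7%).
Step 2: The most frequent ciphertext letter is 'W' (position 22).
Step 3: Shift = (22 - 4) mod 26 = 18.
Step 4: Decrypt 'XWO' by shifting back 18:
  X -> F
  W -> E
  O -> W
Step 5: 'XWO' decrypts to 'FEW'.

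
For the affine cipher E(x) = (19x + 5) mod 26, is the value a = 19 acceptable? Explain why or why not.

Step 1: Compute gcd(19, 26).
Step 2: gcd(19, 26) = 1.
Since gcd = 1, 19 is coprime with 26, so it is a valid key.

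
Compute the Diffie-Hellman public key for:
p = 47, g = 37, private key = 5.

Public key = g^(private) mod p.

Step 1: A = g^a mod p = 37^5 mod 47.
  37^1 mod 47 = 37
  37^2 mod 47 = (37 * 37) mod 47 = 6
  37^3 mod 47 = (6 * 37) mod 47 = 34
  37^4 mod 47 = (34 * 37) mod 47 = 36
  37^5 mod 47 = (36 * 37) mod 47 = 16
Result: A = 16.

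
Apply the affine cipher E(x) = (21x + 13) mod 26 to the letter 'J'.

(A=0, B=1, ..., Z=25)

Step 1: Convert 'J' to number: x = 9.
Step 2: E(9) = (21 * 9 + 13) mod 26 = 202 mod 26 = 20.
Step 3: Convert 20 back to letter: U.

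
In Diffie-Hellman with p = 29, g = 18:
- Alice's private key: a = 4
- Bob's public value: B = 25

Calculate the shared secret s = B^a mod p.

Step 1: s = B^a mod p = 25^4 mod 29.
  25^1 mod 29 = 25
  25^2 mod 29 = (25 * 25) mod 29 = 16
  25^3 mod 29 = (16 * 25) mod 29 = 23
  25^4 mod 29 = (23 * 25) mod 29 = 24
Result: shared secret = 24.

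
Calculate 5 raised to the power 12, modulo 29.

Step 1: Compute 5^12 mod 29 step by step, reducing modulo 29 at each step.
  5^1 mod 29 = 5
  5^2 mod 29 = (5 * 5) mod 29 = 25
  5^3 mod 29 = (25 * 5) mod 29 = 9
  5^4 mod 29 = (9 * 5) mod 29 = 16
  5^5 mod 29 = (16 * 5) mod 29 = 22
  5^6 mod 29 = (22 * 5) mod 29 = 23
  5^7 mod 29 = (23 * 5) mod 29 = 28
  5^8 mod 29 = (28 * 5) mod 29 = 24
  5^9 mod 29 = (24 * 5) mod 29 = 4
  5^10 mod 29 = (4 * 5) mod 29 = 20
  5^11 mod 29 = (20 * 5) mod 29 = 13
  5^12 mod 29 = (13 * 5) mod 29 = 7
Step 2: Result = 7.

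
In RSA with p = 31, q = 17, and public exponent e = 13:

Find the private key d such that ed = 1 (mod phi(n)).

Step 1: n = 31 * 17 = 527.
Step 2: phi(n) = 30 * 16 = 480.
Step 3: Find d such that 13 * d = 1 (mod 480).
Step 4: d = 13^(-1) mod 480 = 37.
Verification: 13 * 37 = 481 = 1 * 480 + 1.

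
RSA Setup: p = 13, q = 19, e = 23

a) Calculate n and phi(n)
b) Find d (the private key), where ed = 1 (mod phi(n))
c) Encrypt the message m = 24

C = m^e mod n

Step 1: n = 13 * 19 = 247.
Step 2: phi(n) = (13-1)(19-1) = 12 * 18 = 216.
Step 3: Find d = 23^(-1) mod 216 = 47.
  Verify: 23 * 47 = 1081 = 1 (mod 216).
Step 4: C = 24^23 mod 247 = 123.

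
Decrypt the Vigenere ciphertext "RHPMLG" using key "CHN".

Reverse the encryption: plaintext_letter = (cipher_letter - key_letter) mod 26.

Step 1: Extend key: CHNCHN
Step 2: Decrypt each letter (c - k) mod 26:
  R(17) - C(2) = (17-2) mod 26 = 15 = P
  H(7) - H(7) = (7-7) mod 26 = 0 = A
  P(15) - N(13) = (15-13) mod 26 = 2 = C
  M(12) - C(2) = (12-2) mod 26 = 10 = K
  L(11) - H(7) = (11-7) mod 26 = 4 = E
  G(6) - N(13) = (6-13) mod 26 = 19 = T
Plaintext: PACKET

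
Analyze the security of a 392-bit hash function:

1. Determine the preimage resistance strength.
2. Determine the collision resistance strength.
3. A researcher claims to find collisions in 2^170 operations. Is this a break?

Step 1: Preimage resistance requires brute-force of 2^392 operations.
Step 2: Collision resistance (birthday bound) = 2^(392/2) = 2^196.
Step 3: The claimed attack costs 2^170 operations.
Step 4: Since 2^170 < 2^196, the claimed attack beats the generic birthday bound, so collision resistance is broken.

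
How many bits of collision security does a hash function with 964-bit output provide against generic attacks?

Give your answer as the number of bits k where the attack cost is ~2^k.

Step 1: The hash has a 964-bit output.
Step 2: Collision resistance means it should be infeasible to find any x != y with h(x) = h(y).
By the birthday bound, a generic collision search succeeds after about sqrt(2^964) = 2^(964/2) = 2^482 evaluations.
Step 3: Security level = 482 bits.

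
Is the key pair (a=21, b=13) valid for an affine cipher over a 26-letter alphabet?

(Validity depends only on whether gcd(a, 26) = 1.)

Step 1: Compute gcd(21, 26).
Step 2: gcd(21, 26) = 1.
Since gcd = 1, 21 is coprime with 26, so it is a valid key.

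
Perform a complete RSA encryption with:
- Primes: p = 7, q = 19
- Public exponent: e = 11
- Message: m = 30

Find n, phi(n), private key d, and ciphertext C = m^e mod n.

Step 1: n = 7 * 19 = 133.
Step 2: phi(n) = (7-1)(19-1) = 6 * 18 = 108.
Step 3: Find d = 11^(-1) mod 108 = 59.
  Verify: 11 * 59 = 649 = 1 (mod 108).
Step 4: C = 30^11 mod 133 = 102.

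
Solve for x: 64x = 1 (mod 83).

Step 1: We need x such that 64 * x = 1 (mod 83).
Step 2: Using the extended Euclidean algorithm or trial:
  64 * 48 = 3072 = 37 * 83 + 1.
Step 3: Since 3072 mod 83 = 1, the inverse is x = 48.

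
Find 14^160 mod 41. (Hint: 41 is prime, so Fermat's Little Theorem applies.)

Step 1: Since 41 is prime, by Fermat's Little Theorem: 14^40 = 1 (mod 41).
Step 2: Reduce exponent: 160 mod 40 = 0.
Step 3: So 14^160 = 14^0 (mod 41).
Step 4: 14^0 mod 41 = 1.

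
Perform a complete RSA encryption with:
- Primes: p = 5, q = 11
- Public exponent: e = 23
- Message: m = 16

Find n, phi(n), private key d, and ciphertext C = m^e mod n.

Step 1: n = 5 * 11 = 55.
Step 2: phi(n) = (5-1)(11-1) = 4 * 10 = 40.
Step 3: Find d = 23^(-1) mod 40 = 7.
  Verify: 23 * 7 = 161 = 1 (mod 40).
Step 4: C = 16^23 mod 55 = 26.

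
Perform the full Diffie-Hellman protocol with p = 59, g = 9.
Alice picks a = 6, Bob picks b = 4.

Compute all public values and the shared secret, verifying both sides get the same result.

Step 1: A = g^a mod p = 9^6 mod 59 = 28.
Step 2: B = g^b mod p = 9^4 mod 59 = 12.
Step 3: Alice computes s = B^a mod p = 12^6 mod 59 = 53.
Step 4: Bob computes s = A^b mod p = 28^4 mod 59 = 53.
Both sides agree: shared secret = 53.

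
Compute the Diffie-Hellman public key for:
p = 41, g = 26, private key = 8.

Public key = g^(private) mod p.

Step 1: A = g^a mod p = 26^8 mod 41.
  26^1 mod 41 = 26
  26^2 mod 41 = (26 * 26) mod 41 = 20
  26^3 mod 41 = (20 * 26) mod 41 = 28
  26^4 mod 41 = (28 * 26) mod 41 = 31
  26^5 mod 41 = (31 * 26) mod 41 = 27
  26^6 mod 41 = (27 * 26) mod 41 = 5
  26^7 mod 41 = (5 * 26) mod 41 = 7
  26^8 mod 41 = (7 * 26) mod 41 = 18
Result: A = 18.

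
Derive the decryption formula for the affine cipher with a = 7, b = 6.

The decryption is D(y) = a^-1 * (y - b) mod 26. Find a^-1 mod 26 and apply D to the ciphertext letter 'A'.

Step 1: Find a^-1, the modular inverse of 7 mod 26.
Step 2: We need 7 * a^-1 = 1 (mod 26).
Step 3: 7 * 15 = 105 = 4 * 26 + 1, so a^-1 = 15.
Step 4: D(y) = 15(y - 6) mod 26.
Step 5: Apply to 'A' (y = 0): D(0) = 15 * (0 - 6) mod 26 = 15 * -6 mod 26 = 14 -> 'O'.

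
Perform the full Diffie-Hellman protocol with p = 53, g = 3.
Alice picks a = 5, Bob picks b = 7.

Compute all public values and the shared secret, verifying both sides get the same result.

Step 1: A = g^a mod p = 3^5 mod 53 = 31.
Step 2: B = g^b mod p = 3^7 mod 53 = 14.
Step 3: Alice computes s = B^a mod p = 14^5 mod 53 = 33.
Step 4: Bob computes s = A^b mod p = 31^7 mod 53 = 33.
Both sides agree: shared secret = 33.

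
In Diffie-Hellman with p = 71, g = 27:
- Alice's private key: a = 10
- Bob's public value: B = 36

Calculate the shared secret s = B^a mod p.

Step 1: s = B^a mod p = 36^10 mod 71.
  36^1 mod 71 = 36
  36^2 mod 71 = (36 * 36) mod 71 = 18
  36^3 mod 71 = (18 * 36) mod 71 = 9
  36^4 mod 71 = (9 * 36) mod 71 = 40
  36^5 mod 71 = (40 * 36) mod 71 = 20
  36^6 mod 71 = (20 * 36) mod 71 = 10
  36^7 mod 71 = (10 * 36) mod 71 = 5
  36^8 mod 71 = (5 * 36) mod 71 = 38
  36^9 mod 71 = (38 * 36) mod 71 = 19
  36^10 mod 71 = (19 * 36) mod 71 = 45
Result: shared secret = 45.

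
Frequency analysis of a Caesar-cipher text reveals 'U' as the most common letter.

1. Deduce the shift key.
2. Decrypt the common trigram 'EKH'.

Step 1: In English, 'E' is the most frequent letter (12.7%).
Step 2: The most frequent ciphertext letter is 'U' (position 20).
Step 3: Shift = (20 - 4) mod 26 = 16.
Step 4: Decrypt 'EKH' by shifting back 16:
  E -> O
  K -> U
  H -> R
Step 5: 'EKH' decrypts to 'OUR'.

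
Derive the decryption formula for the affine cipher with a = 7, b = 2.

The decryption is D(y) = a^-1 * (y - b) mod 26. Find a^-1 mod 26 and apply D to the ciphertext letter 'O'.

Step 1: Find a^-1, the modular inverse of 7 mod 26.
Step 2: We need 7 * a^-1 = 1 (mod 26).
Step 3: 7 * 15 = 105 = 4 * 26 + 1, so a^-1 = 15.
Step 4: D(y) = 15(y - 2) mod 26.
Step 5: Apply to 'O' (y = 14): D(14) = 15 * (14 - 2) mod 26 = 15 * 12 mod 26 = 24 -> 'Y'.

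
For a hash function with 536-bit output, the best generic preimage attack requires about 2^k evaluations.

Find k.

Step 1: The hash has a 536-bit output.
Step 2: Preimage resistance means: given a digest h(x), it should be infeasible to find any input that hashes to it.
With a 536-bit output there are 2^536 possible digests, so a generic brute-force preimage search costs about 2^536 evaluations.
Step 3: Security level = 536 bits.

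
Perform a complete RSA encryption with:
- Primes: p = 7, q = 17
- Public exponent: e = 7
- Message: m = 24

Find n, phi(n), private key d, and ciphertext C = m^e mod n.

Step 1: n = 7 * 17 = 119.
Step 2: phi(n) = (7-1)(17-1) = 6 * 16 = 96.
Step 3: Find d = 7^(-1) mod 96 = 55.
  Verify: 7 * 55 = 385 = 1 (mod 96).
Step 4: C = 24^7 mod 119 = 80.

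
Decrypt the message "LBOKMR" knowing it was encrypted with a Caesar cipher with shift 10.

Step 1: Reverse the shift by subtracting 10 from each letter position.
  L (position 11) -> position (11-10) mod 26 = 1 -> B
  B (position 1) -> position (1-10) mod 26 = 17 -> R
  O (position 14) -> position (14-10) mod 26 = 4 -> E
  K (position 10) -> position (10-10) mod 26 = 0 -> A
  M (position 12) -> position (12-10) mod 26 = 2 -> C
  R (position 17) -> position (17-10) mod 26 = 7 -> H
Decrypted message: BREACH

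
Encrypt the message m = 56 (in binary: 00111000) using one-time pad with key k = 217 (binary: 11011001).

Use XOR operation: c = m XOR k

Step 1: Write out the XOR operation bit by bit:
  Message: 00111000
  Key:     11011001
  XOR:     11100001
Step 2: Convert to decimal: 11100001 = 225.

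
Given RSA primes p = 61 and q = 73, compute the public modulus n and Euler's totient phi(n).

Step 1: n = p * q = 61 * 73 = 4453.
Step 2: phi(n) = (p-1)(q-1) = 60 * 72 = 4320.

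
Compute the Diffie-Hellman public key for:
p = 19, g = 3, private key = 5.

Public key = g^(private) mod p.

Step 1: A = g^a mod p = 3^5 mod 19.
  3^1 mod 19 = 3
  3^2 mod 19 = (3 * 3) mod 19 = 9
  3^3 mod 19 = (9 * 3) mod 19 = 8
  3^4 mod 19 = (8 * 3) mod 19 = 5
  3^5 mod 19 = (5 * 3) mod 19 = 15
Result: A = 15.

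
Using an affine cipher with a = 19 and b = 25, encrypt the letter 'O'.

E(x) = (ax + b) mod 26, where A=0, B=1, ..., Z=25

Step 1: Convert 'O' to number: x = 14.
Step 2: E(14) = (19 * 14 + 25) mod 26 = 291 mod 26 = 5.
Step 3: Convert 5 back to letter: F.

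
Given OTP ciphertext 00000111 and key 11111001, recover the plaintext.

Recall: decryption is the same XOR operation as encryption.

Step 1: XOR ciphertext with key:
  Ciphertext: 00000111
  Key:        11111001
  XOR:        11111110
Step 2: Plaintext = 11111110 = 254 in decimal.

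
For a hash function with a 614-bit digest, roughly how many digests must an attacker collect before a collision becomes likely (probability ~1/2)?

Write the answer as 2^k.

Step 1: The birthday paradox gives collision probability ~50% after sqrt(2^n) = 2^(n/2) hashes.
Step 2: For 614-bit output: 2^(614/2) = 2^307.
Step 3: Approximately 2^307 hash computations needed.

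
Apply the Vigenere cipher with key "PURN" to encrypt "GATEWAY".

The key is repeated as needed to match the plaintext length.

Step 1: Repeat key to match plaintext length:
  Plaintext: GATEWAY
  Key:       PURNPUR
Step 2: Encrypt each letter:
  G(6) + P(15) = (6+15) mod 26 = 21 = V
  A(0) + U(20) = (0+20) mod 26 = 20 = U
  T(19) + R(17) = (19+17) mod 26 = 10 = K
  E(4) + N(13) = (4+13) mod 26 = 17 = R
  W(22) + P(15) = (22+15) mod 26 = 11 = L
  A(0) + U(20) = (0+20) mod 26 = 20 = U
  Y(24) + R(17) = (24+17) mod 26 = 15 = P
Ciphertext: VUKRLUP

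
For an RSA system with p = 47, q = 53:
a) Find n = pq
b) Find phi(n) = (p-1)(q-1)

Step 1: n = p * q = 47 * 53 = 2491.
Step 2: phi(n) = (p-1)(q-1) = 46 * 52 = 2392.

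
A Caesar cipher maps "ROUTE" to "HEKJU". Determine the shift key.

Step 1: Compare first letters: R (position 17) -> H (position 7).
Step 2: Shift = (7 - 17) mod 26 = 16.
The shift value is 16.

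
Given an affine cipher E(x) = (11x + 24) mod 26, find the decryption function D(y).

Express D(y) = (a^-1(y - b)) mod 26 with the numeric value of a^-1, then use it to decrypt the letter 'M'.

Step 1: Find a^-1, the modular inverse of 11 mod 26.
Step 2: We need 11 * a^-1 = 1 (mod 26).
Step 3: 11 * 19 = 209 = 8 * 26 + 1, so a^-1 = 19.
Step 4: D(y) = 19(y - 24) mod 26.
Step 5: Apply to 'M' (y = 12): D(12) = 19 * (12 - 24) mod 26 = 19 * -12 mod 26 = 6 -> 'G'.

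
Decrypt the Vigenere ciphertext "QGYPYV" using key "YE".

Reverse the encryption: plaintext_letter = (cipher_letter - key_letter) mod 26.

Step 1: Extend key: YEYEYE
Step 2: Decrypt each letter (c - k) mod 26:
  Q(16) - Y(24) = (16-24) mod 26 = 18 = S
  G(6) - E(4) = (6-4) mod 26 = 2 = C
  Y(24) - Y(24) = (24-24) mod 26 = 0 = A
  P(15) - E(4) = (15-4) mod 26 = 11 = L
  Y(24) - Y(24) = (24-24) mod 26 = 0 = A
  V(21) - E(4) = (21-4) mod 26 = 17 = R
Plaintext: SCALAR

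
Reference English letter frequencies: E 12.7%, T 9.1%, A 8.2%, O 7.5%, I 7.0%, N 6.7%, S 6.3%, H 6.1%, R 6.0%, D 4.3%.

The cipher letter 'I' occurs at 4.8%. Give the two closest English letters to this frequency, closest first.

Step 1: Observed frequency of 'I' is 4.8%.
Step 2: Compute distances to each reference frequency and sort:
  D (4.3%): difference = 0.5% <-- BEST
  R (6.0%): difference = 1.2% <-- RUNNER-UP
  H (6.1%): difference = 1.3%
  S (6.3%): difference = 1.5%
  N (6.7%): difference = 1.9%
Step 3: Most likely is 'D' (4.3%, diff 0.5%); second most likely is 'R' (6.0%, diff 1.2%).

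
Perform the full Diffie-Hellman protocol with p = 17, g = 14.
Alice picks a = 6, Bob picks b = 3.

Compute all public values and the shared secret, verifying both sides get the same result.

Step 1: A = g^a mod p = 14^6 mod 17 = 15.
Step 2: B = g^b mod p = 14^3 mod 17 = 7.
Step 3: Alice computes s = B^a mod p = 7^6 mod 17 = 9.
Step 4: Bob computes s = A^b mod p = 15^3 mod 17 = 9.
Both sides agree: shared secret = 9.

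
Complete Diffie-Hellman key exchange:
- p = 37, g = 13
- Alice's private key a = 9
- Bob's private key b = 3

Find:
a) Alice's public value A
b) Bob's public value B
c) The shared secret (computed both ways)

Step 1: A = g^a mod p = 13^9 mod 37 = 6.
Step 2: B = g^b mod p = 13^3 mod 37 = 14.
Step 3: Alice computes s = B^a mod p = 14^9 mod 37 = 31.
Step 4: Bob computes s = A^b mod p = 6^3 mod 37 = 31.
Both sides agree: shared secret = 31.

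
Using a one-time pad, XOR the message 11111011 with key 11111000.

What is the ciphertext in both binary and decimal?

Step 1: Write out the XOR operation bit by bit:
  Message: 11111011
  Key:     11111000
  XOR:     00000011
Step 2: Convert to decimal: 00000011 = 3.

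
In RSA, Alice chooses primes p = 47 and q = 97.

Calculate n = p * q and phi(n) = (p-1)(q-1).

Step 1: n = p * q = 47 * 97 = 4559.
Step 2: phi(n) = (p-1)(q-1) = 46 * 96 = 4416.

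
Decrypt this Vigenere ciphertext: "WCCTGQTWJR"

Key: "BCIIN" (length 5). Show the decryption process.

Step 1: Key 'BCIIN' has length 5. Extended key: BCIINBCIIN
Step 2: Decrypt each position:
  W(22) - B(1) = 21 = V
  C(2) - C(2) = 0 = A
  C(2) - I(8) = 20 = U
  T(19) - I(8) = 11 = L
  G(6) - N(13) = 19 = T
  Q(16) - B(1) = 15 = P
  T(19) - C(2) = 17 = R
  W(22) - I(8) = 14 = O
  J(9) - I(8) = 1 = B
  R(17) - N(13) = 4 = E
Plaintext: VAULTPROBE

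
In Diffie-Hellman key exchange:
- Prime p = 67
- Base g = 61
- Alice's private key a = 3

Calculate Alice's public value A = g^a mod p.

Step 1: A = g^a mod p = 61^3 mod 67.
  61^1 mod 67 = 61
  61^2 mod 67 = (61 * 61) mod 67 = 36
  61^3 mod 67 = (36 * 61) mod 67 = 52
Result: A = 52.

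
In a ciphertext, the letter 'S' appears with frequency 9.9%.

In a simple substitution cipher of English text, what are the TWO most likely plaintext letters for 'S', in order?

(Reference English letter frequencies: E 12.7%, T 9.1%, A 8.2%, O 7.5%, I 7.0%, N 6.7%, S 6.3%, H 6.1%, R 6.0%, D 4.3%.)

Step 1: Observed frequency of 'S' is 9.9%.
Step 2: Compute distances to each reference frequency and sort:
  T (9.1%): difference = 0.8% <-- BEST
  A (8.2%): difference = 1.7% <-- RUNNER-UP
  O (7.5%): difference = 2.4%
  E (12.7%): difference = 2.8%
  I (7.0%): difference = 2.9%
Step 3: Most likely is 'T' (9.1%, diff 0.8%); second most likely is 'A' (8.2%, diff 1.7%).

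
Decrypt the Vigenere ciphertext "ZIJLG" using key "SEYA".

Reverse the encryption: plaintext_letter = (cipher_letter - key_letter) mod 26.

Step 1: Extend key: SEYAS
Step 2: Decrypt each letter (c - k) mod 26:
  Z(25) - S(18) = (25-18) mod 26 = 7 = H
  I(8) - E(4) = (8-4) mod 26 = 4 = E
  J(9) - Y(24) = (9-24) mod 26 = 11 = L
  L(11) - A(0) = (11-0) mod 26 = 11 = L
  G(6) - S(18) = (6-18) mod 26 = 14 = O
Plaintext: HELLO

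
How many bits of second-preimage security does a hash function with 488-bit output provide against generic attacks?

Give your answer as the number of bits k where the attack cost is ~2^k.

Step 1: The hash has a 488-bit output.
Step 2: Second-preimage resistance means: given a specific input x, it should be infeasible to find a different y with h(y) = h(x).
With a 488-bit output, a generic search for a second preimage costs about 2^488 evaluations (each trial matches the fixed target with probability 2^-488).
Step 3: Security level = 488 bits.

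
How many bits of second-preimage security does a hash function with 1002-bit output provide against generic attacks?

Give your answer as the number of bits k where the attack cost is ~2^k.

Step 1: The hash has a 1002-bit output.
Step 2: Second-preimage resistance means: given a specific input x, it should be infeasible to find a different y with h(y) = h(x).
With a 1002-bit output, a generic search for a second preimage costs about 2^1002 evaluations (each trial matches the fixed target with probability 2^-1002).
Step 3: Security level = 1002 bits.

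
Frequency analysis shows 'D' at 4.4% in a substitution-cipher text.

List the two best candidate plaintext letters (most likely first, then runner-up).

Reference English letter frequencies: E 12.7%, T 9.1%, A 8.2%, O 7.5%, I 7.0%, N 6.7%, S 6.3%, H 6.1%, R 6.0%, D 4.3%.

Step 1: Observed frequency of 'D' is 4.4%.
Step 2: Compute distances to each reference frequency and sort:
  D (4.3%): difference = 0.1% <-- BEST
  R (6.0%): difference = 1.6% <-- RUNNER-UP
  H (6.1%): difference = 1.7%
  S (6.3%): difference = 1.9%
  N (6.7%): difference = 2.3%
Step 3: Most likely is 'D' (4.3%, diff 0.1%); second most likely is 'R' (6.0%, diff 1.6%).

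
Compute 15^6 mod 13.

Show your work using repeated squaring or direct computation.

Step 1: Compute 15^6 mod 13 step by step, reducing modulo 13 at each step.
  15^1 mod 13 = 2
  15^2 mod 13 = (2 * 15) mod 13 = 4
  15^3 mod 13 = (4 * 15) mod 13 = 8
  15^4 mod 13 = (8 * 15) mod 13 = 3
  15^5 mod 13 = (3 * 15) mod 13 = 6
  15^6 mod 13 = (6 * 15) mod 13 = 12
Step 2: Result = 12.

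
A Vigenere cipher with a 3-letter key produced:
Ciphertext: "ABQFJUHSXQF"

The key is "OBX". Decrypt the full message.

Step 1: Key 'OBX' has length 3. Extended key: OBXOBXOBXOB
Step 2: Decrypt each position:
  A(0) - O(14) = 12 = M
  B(1) - B(1) = 0 = A
  Q(16) - X(23) = 19 = T
  F(5) - O(14) = 17 = R
  J(9) - B(1) = 8 = I
  U(20) - X(23) = 23 = X
  H(7) - O(14) = 19 = T
  S(18) - B(1) = 17 = R
  X(23) - X(23) = 0 = A
  Q(16) - O(14) = 2 = C
  F(5) - B(1) = 4 = E
Plaintext: MATRIXTRACE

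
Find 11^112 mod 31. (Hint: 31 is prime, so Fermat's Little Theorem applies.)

Step 1: Since 31 is prime, by Fermat's Little Theorem: 11^30 = 1 (mod 31).
Step 2: Reduce exponent: 112 mod 30 = 22.
Step 3: So 11^112 = 11^22 (mod 31).
Step 4: 11^22 mod 31 = 18.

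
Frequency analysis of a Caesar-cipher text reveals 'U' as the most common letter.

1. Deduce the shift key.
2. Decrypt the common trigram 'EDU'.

Step 1: In English, 'E' is the most frequent letter (12.7%).
Step 2: The most frequent ciphertext letter is 'U' (position 20).
Step 3: Shift = (20 - 4) mod 26 = 16.
Step 4: Decrypt 'EDU' by shifting back 16:
  E -> O
  D -> N
  U -> E
Step 5: 'EDU' decrypts to 'ONE'.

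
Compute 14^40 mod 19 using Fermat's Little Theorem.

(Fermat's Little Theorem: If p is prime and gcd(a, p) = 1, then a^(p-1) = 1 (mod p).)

Step 1: Since 19 is prime, by Fermat's Little Theorem: 14^18 = 1 (mod 19).
Step 2: Reduce exponent: 40 mod 18 = 4.
Step 3: So 14^40 = 14^4 (mod 19).
Step 4: 14^4 mod 19 = 17.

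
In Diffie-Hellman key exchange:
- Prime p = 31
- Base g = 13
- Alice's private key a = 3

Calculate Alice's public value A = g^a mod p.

Step 1: A = g^a mod p = 13^3 mod 31.
  13^1 mod 31 = 13
  13^2 mod 31 = (13 * 13) mod 31 = 14
  13^3 mod 31 = (14 * 13) mod 31 = 27
Result: A = 27.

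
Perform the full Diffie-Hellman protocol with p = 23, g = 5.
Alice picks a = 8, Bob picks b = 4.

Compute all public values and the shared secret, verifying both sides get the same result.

Step 1: A = g^a mod p = 5^8 mod 23 = 16.
Step 2: B = g^b mod p = 5^4 mod 23 = 4.
Step 3: Alice computes s = B^a mod p = 4^8 mod 23 = 9.
Step 4: Bob computes s = A^b mod p = 16^4 mod 23 = 9.
Both sides agree: shared secret = 9.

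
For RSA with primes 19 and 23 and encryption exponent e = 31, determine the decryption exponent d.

Step 1: n = 19 * 23 = 437.
Step 2: phi(n) = 18 * 22 = 396.
Step 3: Find d such that 31 * d = 1 (mod 396).
Step 4: d = 31^(-1) mod 396 = 115.
Verification: 31 * 115 = 3565 = 9 * 396 + 1.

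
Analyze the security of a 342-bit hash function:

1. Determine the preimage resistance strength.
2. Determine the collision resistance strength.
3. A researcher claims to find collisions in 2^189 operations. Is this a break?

Step 1: Preimage resistance requires brute-force of 2^342 operations.
Step 2: Collision resistance (birthday bound) = 2^(342/2) = 2^171.
Step 3: The claimed attack costs 2^189 operations.
Step 4: Since 2^189 >= 2^171, the claimed attack is no faster than the generic birthday attack, so this does not break collision resistance.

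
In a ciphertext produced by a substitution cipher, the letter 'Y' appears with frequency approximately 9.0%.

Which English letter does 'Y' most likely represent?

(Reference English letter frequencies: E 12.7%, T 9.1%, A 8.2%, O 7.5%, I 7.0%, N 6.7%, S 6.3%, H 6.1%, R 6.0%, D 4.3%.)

Step 1: The observed frequency is 9.0%.
Step 2: Compare with English frequencies:
  E: 12.7% (difference: 3.7%)
  T: 9.1% (difference: 0.1%) <-- closest
  A: 8.2% (difference: 0.8%)
  O: 7.5% (difference: 1.5%)
  I: 7.0% (difference: 2.0%)
  N: 6.7% (difference: 2.3%)
  S: 6.3% (difference: 2.7%)
  H: 6.1% (difference: 2.9%)
  R: 6.0% (difference: 3.0%)
  D: 4.3% (difference: 4.7%)
Step 3: 'Y' most likely represents 'T' (frequency 9.1%).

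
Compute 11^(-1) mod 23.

Step 1: We need x such that 11 * x = 1 (mod 23).
Step 2: Using the extended Euclidean algorithm or trial:
  11 * 21 = 231 = 10 * 23 + 1.
Step 3: Since 231 mod 23 = 1, the inverse is x = 21.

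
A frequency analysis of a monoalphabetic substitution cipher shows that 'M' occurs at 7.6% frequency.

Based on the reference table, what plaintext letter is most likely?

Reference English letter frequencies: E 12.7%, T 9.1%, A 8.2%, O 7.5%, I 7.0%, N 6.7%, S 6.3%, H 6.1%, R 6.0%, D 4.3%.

Step 1: The observed frequency is 7.6%.
Step 2: Compare with English frequencies:
  E: 12.7% (difference: 5.1%)
  T: 9.1% (difference: 1.5%)
  A: 8.2% (difference: 0.6%)
  O: 7.5% (difference: 0.1%) <-- closest
  I: 7.0% (difference: 0.6%)
  N: 6.7% (difference: 0.9%)
  S: 6.3% (difference: 1.3%)
  H: 6.1% (difference: 1.5%)
  R: 6.0% (difference: 1.6%)
  D: 4.3% (difference: 3.3%)
Step 3: 'M' most likely represents 'O' (frequency 7.5%).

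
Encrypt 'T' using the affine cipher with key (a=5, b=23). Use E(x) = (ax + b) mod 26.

Step 1: Convert 'T' to number: x = 19.
Step 2: E(19) = (5 * 19 + 23) mod 26 = 118 mod 26 = 14.
Step 3: Convert 14 back to letter: O.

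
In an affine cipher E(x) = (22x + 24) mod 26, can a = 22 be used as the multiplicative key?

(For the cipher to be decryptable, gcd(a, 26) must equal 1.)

Step 1: Compute gcd(22, 26).
Step 2: gcd(22, 26) = 2.
Since gcd = 2 != 1, 22 shares a common factor with 26, so it cannot be used.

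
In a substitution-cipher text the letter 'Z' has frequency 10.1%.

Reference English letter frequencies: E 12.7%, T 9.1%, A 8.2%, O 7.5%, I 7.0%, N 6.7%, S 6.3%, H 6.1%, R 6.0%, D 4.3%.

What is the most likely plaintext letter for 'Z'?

Step 1: The observed frequency is 10.1%.
Step 2: Compare with English frequencies:
  E: 12.7% (difference: 2.6%)
  T: 9.1% (difference: 1.0%) <-- closest
  A: 8.2% (difference: 1.9%)
  O: 7.5% (difference: 2.6%)
  I: 7.0% (difference: 3.1%)
  N: 6.7% (difference: 3.4%)
  S: 6.3% (difference: 3.8%)
  H: 6.1% (difference: 4.0%)
  R: 6.0% (difference: 4.1%)
  D: 4.3% (difference: 5.8%)
Step 3: 'Z' most likely represents 'T' (frequency 9.1%).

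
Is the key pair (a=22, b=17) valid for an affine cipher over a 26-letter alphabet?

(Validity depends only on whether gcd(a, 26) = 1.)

Step 1: Compute gcd(22, 26).
Step 2: gcd(22, 26) = 2.
Since gcd = 2 != 1, 22 shares a common factor with 26, so it cannot be used.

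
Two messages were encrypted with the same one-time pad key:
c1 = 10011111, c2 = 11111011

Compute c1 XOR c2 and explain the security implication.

Step 1: c1 XOR c2 = (m1 XOR k) XOR (m2 XOR k).
Step 2: By XOR associativity/commutativity: = m1 XOR m2 XOR k XOR k = m1 XOR m2.
Step 3: 10011111 XOR 11111011 = 01100100 = 100.
Step 4: The key cancels out! An attacker learns m1 XOR m2 = 100, revealing the relationship between plaintexts.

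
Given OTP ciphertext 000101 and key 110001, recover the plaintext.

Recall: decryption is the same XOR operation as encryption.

Step 1: XOR ciphertext with key:
  Ciphertext: 000101
  Key:        110001
  XOR:        110100
Step 2: Plaintext = 110100 = 52 in decimal.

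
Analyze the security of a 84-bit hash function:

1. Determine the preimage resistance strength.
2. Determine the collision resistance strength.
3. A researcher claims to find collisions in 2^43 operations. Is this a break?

Step 1: Preimage resistance requires brute-force of 2^84 operations.
Step 2: Collision resistance (birthday bound) = 2^(84/2) = 2^42.
Step 3: The claimed attack costs 2^43 operations.
Step 4: Since 2^43 >= 2^42, the claimed attack is no faster than the generic birthday attack, so this does not break collision resistance.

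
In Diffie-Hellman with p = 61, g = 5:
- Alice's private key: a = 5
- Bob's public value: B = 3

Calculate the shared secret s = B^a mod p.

Step 1: s = B^a mod p = 3^5 mod 61.
  3^1 mod 61 = 3
  3^2 mod 61 = (3 * 3) mod 61 = 9
  3^3 mod 61 = (9 * 3) mod 61 = 27
  3^4 mod 61 = (27 * 3) mod 61 = 20
  3^5 mod 61 = (20 * 3) mod 61 = 60
Result: shared secret = 60.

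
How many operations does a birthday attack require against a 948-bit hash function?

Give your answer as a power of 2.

Step 1: The birthday paradox gives collision probability ~50% after sqrt(2^n) = 2^(n/2) hashes.
Step 2: For 948-bit output: 2^(948/2) = 2^474.
Step 3: Approximately 2^474 hash computations needed.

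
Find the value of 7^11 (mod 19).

Step 1: Compute 7^11 mod 19 step by step, reducing modulo 19 at each step.
  7^1 mod 19 = 7
  7^2 mod 19 = (7 * 7) mod 19 = 11
  7^3 mod 19 = (11 * 7) mod 19 = 1
  7^4 mod 19 = (1 * 7) mod 19 = 7
  7^5 mod 19 = (7 * 7) mod 19 = 11
  7^6 mod 19 = (11 * 7) mod 19 = 1
  7^7 mod 19 = (1 * 7) mod 19 = 7
  7^8 mod 19 = (7 * 7) mod 19 = 11
  7^9 mod 19 = (11 * 7) mod 19 = 1
  7^10 mod 19 = (1 * 7) mod 19 = 7
  7^11 mod 19 = (7 * 7) mod 19 = 11
Step 2: Result = 11.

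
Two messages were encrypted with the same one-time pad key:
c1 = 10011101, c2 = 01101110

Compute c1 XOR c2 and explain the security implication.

Step 1: c1 XOR c2 = (m1 XOR k) XOR (m2 XOR k).
Step 2: By XOR associativity/commutativity: = m1 XOR m2 XOR k XOR k = m1 XOR m2.
Step 3: 10011101 XOR 01101110 = 11110011 = 243.
Step 4: The key cancels out! An attacker learns m1 XOR m2 = 243, revealing the relationship between plaintexts.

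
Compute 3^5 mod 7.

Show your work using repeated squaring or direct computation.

Step 1: Compute 3^5 mod 7 step by step, reducing modulo 7 at each step.
  3^1 mod 7 = 3
  3^2 mod 7 = (3 * 3) mod 7 = 2
  3^3 mod 7 = (2 * 3) mod 7 = 6
  3^4 mod 7 = (6 * 3) mod 7 = 4
  3^5 mod 7 = (4 * 3) mod 7 = 5
Step 2: Result = 5.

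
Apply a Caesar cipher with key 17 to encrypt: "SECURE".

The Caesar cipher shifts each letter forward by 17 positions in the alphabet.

Step 1: For each letter, shift forward by 17 positions (mod 26).
  S (position 18) -> position (18+17) mod 26 = 9 -> J
  E (position 4) -> position (4+17) mod 26 = 21 -> V
  C (position 2) -> position (2+17) mod 26 = 19 -> T
  U (position 20) -> position (20+17) mod 26 = 11 -> L
  R (position 17) -> position (17+17) mod 26 = 8 -> I
  E (position 4) -> position (4+17) mod 26 = 21 -> V
Result: JVTLIV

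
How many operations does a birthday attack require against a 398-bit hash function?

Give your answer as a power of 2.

Step 1: The birthday paradox gives collision probability ~50% after sqrt(2^n) = 2^(n/2) hashes.
Step 2: For 398-bit output: 2^(398/2) = 2^199.
Step 3: Approximately 2^199 hash computations needed.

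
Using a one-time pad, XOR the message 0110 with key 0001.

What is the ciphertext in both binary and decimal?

Step 1: Write out the XOR operation bit by bit:
  Message: 0110
  Key:     0001
  XOR:     0111
Step 2: Convert to decimal: 0111 = 7.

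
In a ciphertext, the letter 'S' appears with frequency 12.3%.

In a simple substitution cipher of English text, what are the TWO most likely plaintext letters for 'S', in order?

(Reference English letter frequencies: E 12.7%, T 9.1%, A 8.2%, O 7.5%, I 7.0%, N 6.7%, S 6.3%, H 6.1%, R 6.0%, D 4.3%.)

Step 1: Observed frequency of 'S' is 12.3%.
Step 2: Compute distances to each reference frequency and sort:
  E (12.7%): difference = 0.4% <-- BEST
  T (9.1%): difference = 3.2% <-- RUNNER-UP
  A (8.2%): difference = 4.1%
  O (7.5%): difference = 4.8%
  I (7.0%): difference = 5.3%
Step 3: Most likely is 'E' (12.7%, diff 0.4%); second most likely is 'T' (9.1%, diff 3.2%).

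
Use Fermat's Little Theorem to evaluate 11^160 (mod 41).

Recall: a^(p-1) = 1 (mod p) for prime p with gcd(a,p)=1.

Step 1: Since 41 is prime, by Fermat's Little Theorem: 11^40 = 1 (mod 41).
Step 2: Reduce exponent: 160 mod 40 = 0.
Step 3: So 11^160 = 11^0 (mod 41).
Step 4: 11^0 mod 41 = 1.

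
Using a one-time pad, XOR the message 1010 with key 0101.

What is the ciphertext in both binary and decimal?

Step 1: Write out the XOR operation bit by bit:
  Message: 1010
  Key:     0101
  XOR:     1111
Step 2: Convert to decimal: 1111 = 15.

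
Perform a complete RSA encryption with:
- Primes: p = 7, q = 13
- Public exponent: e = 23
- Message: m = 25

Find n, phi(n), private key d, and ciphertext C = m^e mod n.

Step 1: n = 7 * 13 = 91.
Step 2: phi(n) = (7-1)(13-1) = 6 * 12 = 72.
Step 3: Find d = 23^(-1) mod 72 = 47.
  Verify: 23 * 47 = 1081 = 1 (mod 72).
Step 4: C = 25^23 mod 91 = 51.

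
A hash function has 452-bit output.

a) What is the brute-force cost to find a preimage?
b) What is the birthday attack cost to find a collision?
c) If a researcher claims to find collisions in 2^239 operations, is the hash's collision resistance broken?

Step 1: Preimage resistance requires brute-force of 2^452 operations.
Step 2: Collision resistance (birthday bound) = 2^(452/2) = 2^226.
Step 3: The claimed attack costs 2^239 operations.
Step 4: Since 2^239 >= 2^226, the claimed attack is no faster than the generic birthday attack, so this does not break collision resistance.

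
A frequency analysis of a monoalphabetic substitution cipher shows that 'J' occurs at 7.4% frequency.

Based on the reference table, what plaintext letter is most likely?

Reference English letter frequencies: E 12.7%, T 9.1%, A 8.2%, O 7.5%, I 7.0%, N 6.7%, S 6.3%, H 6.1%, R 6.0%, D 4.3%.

Step 1: The observed frequency is 7.4%.
Step 2: Compare with English frequencies:
  E: 12.7% (difference: 5.3%)
  T: 9.1% (difference: 1.7%)
  A: 8.2% (difference: 0.8%)
  O: 7.5% (difference: 0.1%) <-- closest
  I: 7.0% (difference: 0.4%)
  N: 6.7% (difference: 0.7%)
  S: 6.3% (difference: 1.1%)
  H: 6.1% (difference: 1.3%)
  R: 6.0% (difference: 1.4%)
  D: 4.3% (difference: 3.1%)
Step 3: 'J' most likely represents 'O' (frequency 7.5%).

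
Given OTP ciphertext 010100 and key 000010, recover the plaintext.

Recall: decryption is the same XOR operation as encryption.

Step 1: XOR ciphertext with key:
  Ciphertext: 010100
  Key:        000010
  XOR:        010110
Step 2: Plaintext = 010110 = 22 in decimal.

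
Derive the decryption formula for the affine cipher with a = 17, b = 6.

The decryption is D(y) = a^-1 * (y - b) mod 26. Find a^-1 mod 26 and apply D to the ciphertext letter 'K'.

Step 1: Find a^-1, the modular inverse of 17 mod 26.
Step 2: We need 17 * a^-1 = 1 (mod 26).
Step 3: 17 * 23 = 391 = 15 * 26 + 1, so a^-1 = 23.
Step 4: D(y) = 23(y - 6) mod 26.
Step 5: Apply to 'K' (y = 10): D(10) = 23 * (10 - 6) mod 26 = 23 * 4 mod 26 = 14 -> 'O'.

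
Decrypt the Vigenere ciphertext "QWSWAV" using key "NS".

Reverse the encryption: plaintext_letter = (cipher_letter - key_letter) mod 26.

Step 1: Extend key: NSNSNS
Step 2: Decrypt each letter (c - k) mod 26:
  Q(16) - N(13) = (16-13) mod 26 = 3 = D
  W(22) - S(18) = (22-18) mod 26 = 4 = E
  S(18) - N(13) = (18-13) mod 26 = 5 = F
  W(22) - S(18) = (22-18) mod 26 = 4 = E
  A(0) - N(13) = (0-13) mod 26 = 13 = N
  V(21) - S(18) = (21-18) mod 26 = 3 = D
Plaintext: DEFEND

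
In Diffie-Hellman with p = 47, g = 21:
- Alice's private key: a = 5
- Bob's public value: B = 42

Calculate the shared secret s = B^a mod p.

Step 1: s = B^a mod p = 42^5 mod 47.
  42^1 mod 47 = 42
  42^2 mod 47 = (42 * 42) mod 47 = 25
  42^3 mod 47 = (25 * 42) mod 47 = 16
  42^4 mod 47 = (16 * 42) mod 47 = 14
  42^5 mod 47 = (14 * 42) mod 47 = 24
Result: shared secret = 24.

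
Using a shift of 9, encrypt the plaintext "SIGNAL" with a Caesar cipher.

Step 1: For each letter, shift forward by 9 positions (mod 26).
  S (position 18) -> position (18+9) mod 26 = 1 -> B
  I (position 8) -> position (8+9) mod 26 = 17 -> R
  G (position 6) -> position (6+9) mod 26 = 15 -> P
  N (position 13) -> position (13+9) mod 26 = 22 -> W
  A (position 0) -> position (0+9) mod 26 = 9 -> J
  L (position 11) -> position (11+9) mod 26 = 20 -> U
Result: BRPWJU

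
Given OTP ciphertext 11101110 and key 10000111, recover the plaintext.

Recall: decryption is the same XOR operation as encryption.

Step 1: XOR ciphertext with key:
  Ciphertext: 11101110
  Key:        10000111
  XOR:        01101001
Step 2: Plaintext = 01101001 = 105 in decimal.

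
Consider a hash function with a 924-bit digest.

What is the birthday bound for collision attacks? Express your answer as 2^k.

Step 1: The birthday paradox gives collision probability ~50% after sqrt(2^n) = 2^(n/2) hashes.
Step 2: For 924-bit output: 2^(924/2) = 2^462.
Step 3: Approximately 2^462 hash computations needed.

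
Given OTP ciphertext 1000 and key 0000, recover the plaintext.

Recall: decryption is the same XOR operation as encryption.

Step 1: XOR ciphertext with key:
  Ciphertext: 1000
  Key:        0000
  XOR:        1000
Step 2: Plaintext = 1000 = 8 in decimal.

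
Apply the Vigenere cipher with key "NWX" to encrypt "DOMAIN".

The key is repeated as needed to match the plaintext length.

Step 1: Repeat key to match plaintext length:
  Plaintext: DOMAIN
  Key:       NWXNWX
Step 2: Encrypt each letter:
  D(3) + N(13) = (3+13) mod 26 = 16 = Q
  O(14) + W(22) = (14+22) mod 26 = 10 = K
  M(12) + X(23) = (12+23) mod 26 = 9 = J
  A(0) + N(13) = (0+13) mod 26 = 13 = N
  I(8) + W(22) = (8+22) mod 26 = 4 = E
  N(13) + X(23) = (13+23) mod 26 = 10 = K
Ciphertext: QKJNEK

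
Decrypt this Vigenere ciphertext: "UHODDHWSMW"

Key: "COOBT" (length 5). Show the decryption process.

Step 1: Key 'COOBT' has length 5. Extended key: COOBTCOOBT
Step 2: Decrypt each position:
  U(20) - C(2) = 18 = S
  H(7) - O(14) = 19 = T
  O(14) - O(14) = 0 = A
  D(3) - B(1) = 2 = C
  D(3) - T(19) = 10 = K
  H(7) - C(2) = 5 = F
  W(22) - O(14) = 8 = I
  S(18) - O(14) = 4 = E
  M(12) - B(1) = 11 = L
  W(22) - T(19) = 3 = D
Plaintext: STACKFIELD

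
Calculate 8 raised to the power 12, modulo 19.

Step 1: Compute 8^12 mod 19 step by step, reducing modulo 19 at each step.
  8^1 mod 19 = 8
  8^2 mod 19 = (8 * 8) mod 19 = 7
  8^3 mod 19 = (7 * 8) mod 19 = 18
  8^4 mod 19 = (18 * 8) mod 19 = 11
  8^5 mod 19 = (11 * 8) mod 19 = 12
  8^6 mod 19 = (12 * 8) mod 19 = 1
  8^7 mod 19 = (1 * 8) mod 19 = 8
  8^8 mod 19 = (8 * 8) mod 19 = 7
  8^9 mod 19 = (7 * 8) mod 19 = 18
  8^10 mod 19 = (18 * 8) mod 19 = 11
  8^11 mod 19 = (11 * 8) mod 19 = 12
  8^12 mod 19 = (12 * 8) mod 19 = 1
Step 2: Result = 1.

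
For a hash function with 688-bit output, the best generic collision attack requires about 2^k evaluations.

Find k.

Step 1: The hash has a 688-bit output.
Step 2: Collision resistance means it should be infeasible to find any x != y with h(x) = h(y).
By the birthday bound, a generic collision search succeeds after about sqrt(2^688) = 2^(688/2) = 2^344 evaluations.
Step 3: Security level = 344 bits.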